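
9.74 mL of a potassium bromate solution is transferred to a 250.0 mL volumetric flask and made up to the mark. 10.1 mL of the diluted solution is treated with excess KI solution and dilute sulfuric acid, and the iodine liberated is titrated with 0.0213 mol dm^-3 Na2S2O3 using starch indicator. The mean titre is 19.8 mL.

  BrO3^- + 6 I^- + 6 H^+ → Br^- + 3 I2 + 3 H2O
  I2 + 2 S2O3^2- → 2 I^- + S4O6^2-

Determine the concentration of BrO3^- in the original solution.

n(S2O3^2-) = 0.0198 × 0.0213 = 4.22 × 10^-4 mol
n(I2) = n(S2O3^2-)/2 = 2.11 × 10^-4 mol
From the 1:3 ratio, n(BrO3^-) in the aliquot = 1/3 × 2.11 × 10^-4 = 7.03 × 10^-5 mol
[BrO3^-]_dilute = 7.03 × 10^-5 / 0.0101 = 0.00696 mol/L
[BrO3^-]_original = 0.00696 × 250.0/9.74 = 0.179 mol/L

0.179 mol/L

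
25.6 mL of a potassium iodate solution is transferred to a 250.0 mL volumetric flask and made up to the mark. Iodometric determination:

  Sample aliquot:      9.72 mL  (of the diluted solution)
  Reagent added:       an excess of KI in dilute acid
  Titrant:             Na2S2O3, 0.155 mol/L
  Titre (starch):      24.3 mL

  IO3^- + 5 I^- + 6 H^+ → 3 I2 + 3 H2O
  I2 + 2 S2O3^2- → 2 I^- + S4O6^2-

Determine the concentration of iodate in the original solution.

0.631 mol/L

n(S2O3^2-) = 0.0243 × 0.155 = 3.77 × 10^-3 mol
n(I2) = n(S2O3^2-)/2 = 1.88 × 10^-3 mol
From the 1:3 ratio, n(IO3^-) in the aliquot = 1/3 × 1.88 × 10^-3 = 6.28 × 10^-4 mol
[IO3^-]_dilute = 6.28 × 10^-4 / 0.00972 = 0.0646 mol/L
[IO3^-]_original = 0.0646 × 250.0/25.6 = 0.631 mol/L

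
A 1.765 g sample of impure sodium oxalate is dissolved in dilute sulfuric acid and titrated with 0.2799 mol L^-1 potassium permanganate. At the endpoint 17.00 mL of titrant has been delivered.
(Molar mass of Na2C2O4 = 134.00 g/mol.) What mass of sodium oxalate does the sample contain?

1.594 g

2 MnO4^- + 5 C2O4^2- + 16 H^+ → 2 Mn^2+ + 10 CO2 + 8 H2O
n(KMnO4) = 0.01700 L × 0.2799 mol/L = 4.758 × 10^-3 mol
From the 5:2 ratio, n(Na2C2O4) = 5/2 × 4.758 × 10^-3 = 0.01190 mol
mass of Na2C2O4 = 0.01190 × 134.00 g/mol = 1.594 g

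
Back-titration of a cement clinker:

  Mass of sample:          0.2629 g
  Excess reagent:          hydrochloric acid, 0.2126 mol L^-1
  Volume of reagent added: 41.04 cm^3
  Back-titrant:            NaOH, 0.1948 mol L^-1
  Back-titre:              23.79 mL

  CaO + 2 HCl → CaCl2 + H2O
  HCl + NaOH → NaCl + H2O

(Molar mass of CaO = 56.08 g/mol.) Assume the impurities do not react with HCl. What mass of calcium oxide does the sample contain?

n(HCl) added = 0.04104 × 0.2126 = 8.725 × 10^-3 mol
n(NaOH) used in back-titration = 0.02379 × 0.1948 = 4.634 × 10^-3 mol
n(HCl) left over = 4.634 × 10^-3 mol (1:1 ratio)
n(HCl) consumed by analyte = 8.725 × 10^-3 − 4.634 × 10^-3 = 4.091 × 10^-3 mol
From the 1:2 ratio, n(CaO) = 1/2 × 4.091 × 10^-3 = 2.045 × 10^-3 mol
mass of CaO = 2.045 × 10^-3 × 56.08 = 0.1147 g

0.1147 g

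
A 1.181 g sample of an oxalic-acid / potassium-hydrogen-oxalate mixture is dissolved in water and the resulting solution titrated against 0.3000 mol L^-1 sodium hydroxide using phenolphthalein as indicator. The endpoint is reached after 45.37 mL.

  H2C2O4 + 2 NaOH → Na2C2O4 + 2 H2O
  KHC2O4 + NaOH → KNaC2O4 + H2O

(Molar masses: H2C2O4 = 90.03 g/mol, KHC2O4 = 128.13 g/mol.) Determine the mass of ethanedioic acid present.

n(NaOH) = 0.04537 × 0.3000 = 0.01361 mol
Let x = n(H2C2O4), y = n(KHC2O4).
Titrant: 2x + 1y = 0.01361;  mass: 90.03x + 128.13y = 1.181
Solving, x = 3.387 × 10^-3 mol, y = 6.838 × 10^-3 mol
mass of H2C2O4 = 3.387 × 10^-3 × 90.03 = 0.3049 g

0.3049 g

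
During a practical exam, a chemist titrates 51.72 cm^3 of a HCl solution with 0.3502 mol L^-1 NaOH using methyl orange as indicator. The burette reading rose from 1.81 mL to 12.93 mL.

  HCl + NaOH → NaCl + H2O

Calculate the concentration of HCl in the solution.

n(NaOH) = 0.01112 L × 0.3502 mol/L = 3.894 × 10^-3 mol
n(HCl) = 3.894 × 10^-3 mol (1:1 mole ratio)
[HCl] = 3.894 × 10^-3 mol / 0.05172 L = 0.07529 mol/L

0.07529 mol/L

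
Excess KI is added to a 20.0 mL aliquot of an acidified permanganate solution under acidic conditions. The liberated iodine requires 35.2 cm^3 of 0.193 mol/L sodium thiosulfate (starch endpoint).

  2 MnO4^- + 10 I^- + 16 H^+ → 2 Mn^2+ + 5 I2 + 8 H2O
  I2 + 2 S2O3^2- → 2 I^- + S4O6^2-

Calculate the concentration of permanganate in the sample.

n(S2O3^2-) = 0.0352 × 0.193 = 6.79 × 10^-3 mol
n(I2) = n(S2O3^2-)/2 = 3.40 × 10^-3 mol
From the 2:5 ratio, n(MnO4^-) in the aliquot = 2/5 × 3.40 × 10^-3 = 1.36 × 10^-3 mol
[MnO4^-] = 1.36 × 10^-3 / 0.0200 = 0.0679 mol/L

0.0679 mol/L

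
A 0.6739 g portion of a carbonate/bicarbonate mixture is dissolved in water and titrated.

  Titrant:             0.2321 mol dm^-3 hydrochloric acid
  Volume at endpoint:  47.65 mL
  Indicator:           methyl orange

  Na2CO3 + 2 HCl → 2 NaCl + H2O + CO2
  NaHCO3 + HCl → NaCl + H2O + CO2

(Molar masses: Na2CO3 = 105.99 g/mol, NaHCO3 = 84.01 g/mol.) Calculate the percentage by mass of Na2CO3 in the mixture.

n(HCl) = 0.04765 × 0.2321 = 0.01106 mol
Let x = n(Na2CO3), y = n(NaHCO3).
Titrant: 2x + 1y = 0.01106;  mass: 105.99x + 84.01y = 0.6739
Solving, x = 4.114 × 10^-3 mol, y = 2.831 × 10^-3 mol
mass of Na2CO3 = 4.114 × 10^-3 × 105.99 = 0.4361 g
% Na2CO3 = 0.4361 / 0.6739 × 100 = 64.71 %

64.71 %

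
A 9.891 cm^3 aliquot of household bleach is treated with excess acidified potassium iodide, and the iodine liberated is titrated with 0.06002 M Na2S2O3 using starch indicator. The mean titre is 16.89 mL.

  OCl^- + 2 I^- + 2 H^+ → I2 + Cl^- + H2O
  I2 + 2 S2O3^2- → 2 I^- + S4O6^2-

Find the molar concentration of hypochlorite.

n(S2O3^2-) = 0.01689 × 0.06002 = 1.014 × 10^-3 mol
n(I2) = n(S2O3^2-)/2 = 5.069 × 10^-4 mol
n(OCl^-) in the aliquot = 5.069 × 10^-4 mol (1:1 ratio)
[OCl^-] = 5.069 × 10^-4 / 0.009891 = 0.05125 mol/L

0.05125 M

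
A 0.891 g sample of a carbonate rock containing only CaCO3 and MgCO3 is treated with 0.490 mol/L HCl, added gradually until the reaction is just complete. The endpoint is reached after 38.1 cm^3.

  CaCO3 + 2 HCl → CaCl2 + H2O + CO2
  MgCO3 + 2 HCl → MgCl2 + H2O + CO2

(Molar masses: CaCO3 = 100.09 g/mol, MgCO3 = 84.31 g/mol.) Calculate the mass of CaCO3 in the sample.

n(HCl) = 0.0381 × 0.490 = 0.0187 mol
Let x = n(CaCO3), y = n(MgCO3).
Titrant: 2x + 2y = 0.0187;  mass: 100.09x + 84.31y = 0.891
Solving, x = 6.59 × 10^-3 mol, y = 2.74 × 10^-3 mol
mass of CaCO3 = 6.59 × 10^-3 × 100.09 = 0.660 g

0.660 g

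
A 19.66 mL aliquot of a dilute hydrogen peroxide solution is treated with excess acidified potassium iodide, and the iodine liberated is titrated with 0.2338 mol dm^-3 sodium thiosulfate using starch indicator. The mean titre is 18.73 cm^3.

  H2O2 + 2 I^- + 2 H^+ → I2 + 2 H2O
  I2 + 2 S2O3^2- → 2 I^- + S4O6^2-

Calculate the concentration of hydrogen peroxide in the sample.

n(S2O3^2-) = 0.01873 × 0.2338 = 4.379 × 10^-3 mol
n(I2) = n(S2O3^2-)/2 = 2.190 × 10^-3 mol
n(H2O2) in the aliquot = 2.190 × 10^-3 mol (1:1 ratio)
[H2O2] = 2.190 × 10^-3 / 0.01966 = 0.1114 mol/L

0.1114 mol/L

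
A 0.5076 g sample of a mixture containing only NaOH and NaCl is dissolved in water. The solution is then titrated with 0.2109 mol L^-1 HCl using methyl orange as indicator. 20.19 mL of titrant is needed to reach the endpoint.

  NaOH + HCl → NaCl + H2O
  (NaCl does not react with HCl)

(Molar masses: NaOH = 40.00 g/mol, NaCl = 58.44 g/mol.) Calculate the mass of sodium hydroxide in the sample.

0.1703 g

n(HCl) = 0.02019 × 0.2109 = 4.258 × 10^-3 mol
Let x = n(NaOH), y = n(NaCl).
Titrant: 1x = 4.258 × 10^-3;  mass: 40.00x + 58.44y = 0.5076
Solving, x = 4.258 × 10^-3 mol, y = 5.771 × 10^-3 mol
mass of NaOH = 4.258 × 10^-3 × 40.00 = 0.1703 g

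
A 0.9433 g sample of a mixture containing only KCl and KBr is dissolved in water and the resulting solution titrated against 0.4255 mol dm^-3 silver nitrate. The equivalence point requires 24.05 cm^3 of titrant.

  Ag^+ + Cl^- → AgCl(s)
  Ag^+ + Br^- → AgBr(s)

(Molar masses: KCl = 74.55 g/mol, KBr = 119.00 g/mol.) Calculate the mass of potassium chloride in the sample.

0.4603 g

n(AgNO3) = 0.02405 × 0.4255 = 0.01023 mol
Let x = n(KCl), y = n(KBr).
Titrant: 1x + 1y = 0.01023;  mass: 74.55x + 119.00y = 0.9433
Solving, x = 6.175 × 10^-3 mol, y = 4.059 × 10^-3 mol
mass of KCl = 6.175 × 10^-3 × 74.55 = 0.4603 g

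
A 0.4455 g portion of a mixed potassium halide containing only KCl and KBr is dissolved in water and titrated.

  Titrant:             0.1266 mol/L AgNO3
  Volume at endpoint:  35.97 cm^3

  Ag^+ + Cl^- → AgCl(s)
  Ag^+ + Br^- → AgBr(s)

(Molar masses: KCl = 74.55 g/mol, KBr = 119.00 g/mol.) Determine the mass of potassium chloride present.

0.1617 g

n(AgNO3) = 0.03597 × 0.1266 = 4.554 × 10^-3 mol
Let x = n(KCl), y = n(KBr).
Titrant: 1x + 1y = 4.554 × 10^-3;  mass: 74.55x + 119.00y = 0.4455
Solving, x = 2.169 × 10^-3 mol, y = 2.385 × 10^-3 mol
mass of KCl = 2.169 × 10^-3 × 74.55 = 0.1617 g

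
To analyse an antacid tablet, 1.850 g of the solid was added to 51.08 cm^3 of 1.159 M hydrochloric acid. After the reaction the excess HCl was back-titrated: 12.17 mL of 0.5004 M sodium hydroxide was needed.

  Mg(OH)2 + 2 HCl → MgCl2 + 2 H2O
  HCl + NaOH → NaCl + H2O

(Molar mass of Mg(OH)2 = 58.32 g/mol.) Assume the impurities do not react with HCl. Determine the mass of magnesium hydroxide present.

n(HCl) added = 0.05108 × 1.159 = 0.05920 mol
n(NaOH) used in back-titration = 0.01217 × 0.5004 = 6.090 × 10^-3 mol
n(HCl) left over = 6.090 × 10^-3 mol (1:1 ratio)
n(HCl) consumed by analyte = 0.05920 − 6.090 × 10^-3 = 0.05311 mol
From the 1:2 ratio, n(Mg(OH)2) = 1/2 × 0.05311 = 0.02656 mol
mass of Mg(OH)2 = 0.02656 × 58.32 = 1.549 g

1.549 g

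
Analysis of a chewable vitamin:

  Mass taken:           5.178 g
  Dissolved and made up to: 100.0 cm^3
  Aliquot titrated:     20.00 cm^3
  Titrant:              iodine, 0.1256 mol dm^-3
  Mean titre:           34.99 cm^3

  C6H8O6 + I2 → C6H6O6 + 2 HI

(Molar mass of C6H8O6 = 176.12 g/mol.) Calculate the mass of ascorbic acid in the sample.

n(I2) per titration = 0.03499 × 0.1256 = 4.395 × 10^-3 mol
n(C6H8O6) in each aliquot = 4.395 × 10^-3 mol (1:1 ratio)
n(C6H8O6) in the whole flask = 4.395 × 10^-3 × 100.0/20.00 = 0.02197 mol
mass of C6H8O6 = 0.02197 × 176.12 = 3.870 g

3.870 g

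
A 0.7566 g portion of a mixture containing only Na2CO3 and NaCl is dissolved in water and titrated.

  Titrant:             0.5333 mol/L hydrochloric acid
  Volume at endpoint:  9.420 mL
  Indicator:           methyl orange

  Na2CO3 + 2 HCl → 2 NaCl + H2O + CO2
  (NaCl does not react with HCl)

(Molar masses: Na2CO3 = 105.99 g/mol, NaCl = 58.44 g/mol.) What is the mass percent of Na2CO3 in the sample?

n(HCl) = 0.009420 × 0.5333 = 5.024 × 10^-3 mol
Let x = n(Na2CO3), y = n(NaCl).
Titrant: 2x = 5.024 × 10^-3;  mass: 105.99x + 58.44y = 0.7566
Solving, x = 2.512 × 10^-3 mol, y = 8.391 × 10^-3 mol
mass of Na2CO3 = 2.512 × 10^-3 × 105.99 = 0.2662 g
% Na2CO3 = 0.2662 / 0.7566 × 100 = 35.19 %

35.19 %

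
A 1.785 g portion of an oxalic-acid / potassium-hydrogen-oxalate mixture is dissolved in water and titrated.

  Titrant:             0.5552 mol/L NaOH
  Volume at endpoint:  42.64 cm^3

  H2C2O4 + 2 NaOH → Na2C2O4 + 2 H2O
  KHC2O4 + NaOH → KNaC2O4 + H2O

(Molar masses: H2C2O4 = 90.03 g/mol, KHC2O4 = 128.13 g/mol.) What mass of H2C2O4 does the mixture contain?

n(NaOH) = 0.04264 × 0.5552 = 0.02367 mol
Let x = n(H2C2O4), y = n(KHC2O4).
Titrant: 2x + 1y = 0.02367;  mass: 90.03x + 128.13y = 1.785
Solving, x = 7.510 × 10^-3 mol, y = 8.655 × 10^-3 mol
mass of H2C2O4 = 7.510 × 10^-3 × 90.03 = 0.6761 g

0.6761 g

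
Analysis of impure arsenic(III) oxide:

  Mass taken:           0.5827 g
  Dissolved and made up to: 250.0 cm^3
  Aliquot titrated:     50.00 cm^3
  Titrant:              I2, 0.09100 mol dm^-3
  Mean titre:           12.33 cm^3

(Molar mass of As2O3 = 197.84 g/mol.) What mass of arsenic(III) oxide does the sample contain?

0.5550 g

As2O3 + 2 I2 + 2 H2O → As2O5 + 4 HI
n(I2) per titration = 0.01233 × 0.09100 = 1.122 × 10^-3 mol
From the 1:2 ratio, n(As2O3) in each aliquot = 1/2 × 1.122 × 10^-3 = 5.610 × 10^-4 mol
n(As2O3) in the whole flask = 5.610 × 10^-4 × 250.0/50.00 = 2.805 × 10^-3 mol
mass of As2O3 = 2.805 × 10^-3 × 197.84 = 0.5550 g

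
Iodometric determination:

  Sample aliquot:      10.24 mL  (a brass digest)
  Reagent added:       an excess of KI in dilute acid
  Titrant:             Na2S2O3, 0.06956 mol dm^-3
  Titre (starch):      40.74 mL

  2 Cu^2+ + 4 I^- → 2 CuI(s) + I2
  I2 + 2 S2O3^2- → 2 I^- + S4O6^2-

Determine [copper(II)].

n(S2O3^2-) = 0.04074 × 0.06956 = 2.834 × 10^-3 mol
n(I2) = n(S2O3^2-)/2 = 1.417 × 10^-3 mol
From the 2:1 ratio, n(Cu2+) in the aliquot = 2/1 × 1.417 × 10^-3 = 2.834 × 10^-3 mol
[Cu2+] = 2.834 × 10^-3 / 0.01024 = 0.2767 mol/L

0.2767 mol/L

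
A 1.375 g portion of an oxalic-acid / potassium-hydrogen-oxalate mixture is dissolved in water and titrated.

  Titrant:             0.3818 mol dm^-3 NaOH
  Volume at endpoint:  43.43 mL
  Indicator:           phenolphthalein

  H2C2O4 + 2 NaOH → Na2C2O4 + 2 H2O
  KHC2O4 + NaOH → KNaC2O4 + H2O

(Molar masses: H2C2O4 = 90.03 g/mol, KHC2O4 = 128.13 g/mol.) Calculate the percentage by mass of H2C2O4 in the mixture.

29.53 %

n(NaOH) = 0.04343 × 0.3818 = 0.01658 mol
Let x = n(H2C2O4), y = n(KHC2O4).
Titrant: 2x + 1y = 0.01658;  mass: 90.03x + 128.13y = 1.375
Solving, x = 4.509 × 10^-3 mol, y = 7.563 × 10^-3 mol
mass of H2C2O4 = 4.509 × 10^-3 × 90.03 = 0.4060 g
% H2C2O4 = 0.4060 / 1.375 × 100 = 29.53 %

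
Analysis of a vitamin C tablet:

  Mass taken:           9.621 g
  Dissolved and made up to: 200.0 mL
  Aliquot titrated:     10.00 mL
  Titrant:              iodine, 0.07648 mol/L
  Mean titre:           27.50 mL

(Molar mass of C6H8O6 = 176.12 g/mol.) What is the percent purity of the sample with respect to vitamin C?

77.00 %

C6H8O6 + I2 → C6H6O6 + 2 HI
n(I2) per titration = 0.02750 × 0.07648 = 2.103 × 10^-3 mol
n(C6H8O6) in each aliquot = 2.103 × 10^-3 mol (1:1 ratio)
n(C6H8O6) in the whole flask = 2.103 × 10^-3 × 200.0/10.00 = 0.04206 mol
mass of C6H8O6 = 0.04206 × 176.12 = 7.408 g
% C6H8O6 = 7.408 / 9.621 × 100 = 77.00 %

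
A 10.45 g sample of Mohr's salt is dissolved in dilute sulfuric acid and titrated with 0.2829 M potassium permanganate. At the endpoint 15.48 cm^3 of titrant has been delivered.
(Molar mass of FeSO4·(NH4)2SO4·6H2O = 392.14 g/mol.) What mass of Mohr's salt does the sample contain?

MnO4^- + 5 Fe^2+ + 8 H^+ → Mn^2+ + 5 Fe^3+ + 4 H2O
n(KMnO4) = 0.01548 L × 0.2829 mol/L = 4.379 × 10^-3 mol
From the 5:1 ratio, n(FeSO4·(NH4)2SO4·6H2O) = 5/1 × 4.379 × 10^-3 = 0.02190 mol
mass of FeSO4·(NH4)2SO4·6H2O = 0.02190 × 392.14 g/mol = 8.586 g

8.586 g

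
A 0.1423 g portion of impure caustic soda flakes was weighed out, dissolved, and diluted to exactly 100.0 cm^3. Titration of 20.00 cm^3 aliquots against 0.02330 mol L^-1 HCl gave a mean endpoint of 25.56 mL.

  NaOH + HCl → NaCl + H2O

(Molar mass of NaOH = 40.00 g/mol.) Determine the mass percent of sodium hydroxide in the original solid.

n(HCl) per titration = 0.02556 × 0.02330 = 5.955 × 10^-4 mol
n(NaOH) in each aliquot = 5.955 × 10^-4 mol (1:1 ratio)
n(NaOH) in the whole flask = 5.955 × 10^-4 × 100.0/20.00 = 2.978 × 10^-3 mol
mass of NaOH = 2.978 × 10^-3 × 40.00 = 0.1191 g
% NaOH = 0.1191 / 0.1423 × 100 = 83.70 %

83.70 %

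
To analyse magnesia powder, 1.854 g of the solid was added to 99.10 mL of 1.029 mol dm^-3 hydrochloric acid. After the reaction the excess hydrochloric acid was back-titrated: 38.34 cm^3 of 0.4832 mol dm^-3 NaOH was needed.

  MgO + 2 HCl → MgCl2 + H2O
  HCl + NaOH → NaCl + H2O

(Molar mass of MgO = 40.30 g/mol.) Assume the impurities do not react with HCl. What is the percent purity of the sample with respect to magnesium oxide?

n(HCl) added = 0.09910 × 1.029 = 0.1020 mol
n(NaOH) used in back-titration = 0.03834 × 0.4832 = 0.01853 mol
n(HCl) left over = 0.01853 mol (1:1 ratio)
n(HCl) consumed by analyte = 0.1020 − 0.01853 = 0.08345 mol
From the 1:2 ratio, n(MgO) = 1/2 × 0.08345 = 0.04172 mol
mass of MgO = 0.04172 × 40.30 = 1.681 g
% MgO = 1.681 / 1.854 × 100 = 90.69 %

90.69 %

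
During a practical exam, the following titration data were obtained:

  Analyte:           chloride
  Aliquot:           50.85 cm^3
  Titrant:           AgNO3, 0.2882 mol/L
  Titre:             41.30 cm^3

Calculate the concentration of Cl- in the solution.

Ag^+ + Cl^- → AgCl(s)
n(AgNO3) = 0.04130 L × 0.2882 mol/L = 0.01190 mol
n(Cl-) = 0.01190 mol (1:1 mole ratio)
[Cl-] = 0.01190 mol / 0.05085 L = 0.2341 mol/L

0.2341 mol/L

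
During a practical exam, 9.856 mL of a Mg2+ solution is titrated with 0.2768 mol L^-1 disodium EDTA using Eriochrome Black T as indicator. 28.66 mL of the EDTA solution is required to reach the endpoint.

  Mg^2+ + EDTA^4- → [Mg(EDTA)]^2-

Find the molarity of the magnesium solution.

0.8049 mol/L

n(EDTA) = 0.02866 L × 0.2768 mol/L = 7.933 × 10^-3 mol
n(Mg2+) = 7.933 × 10^-3 mol (1:1 mole ratio)
[Mg2+] = 7.933 × 10^-3 mol / 0.009856 L = 0.8049 mol/L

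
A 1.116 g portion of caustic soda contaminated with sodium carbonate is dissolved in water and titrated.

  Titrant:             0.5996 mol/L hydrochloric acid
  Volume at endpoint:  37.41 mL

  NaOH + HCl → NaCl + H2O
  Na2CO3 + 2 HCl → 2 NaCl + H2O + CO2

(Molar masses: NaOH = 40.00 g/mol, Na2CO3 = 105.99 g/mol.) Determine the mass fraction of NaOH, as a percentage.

n(HCl) = 0.03741 × 0.5996 = 0.02243 mol
Let x = n(NaOH), y = n(Na2CO3).
Titrant: 1x + 2y = 0.02243;  mass: 40.00x + 105.99y = 1.116
Solving, x = 5.597 × 10^-3 mol, y = 8.417 × 10^-3 mol
mass of NaOH = 5.597 × 10^-3 × 40.00 = 0.2239 g
% NaOH = 0.2239 / 1.116 × 100 = 20.06 %

20.06 %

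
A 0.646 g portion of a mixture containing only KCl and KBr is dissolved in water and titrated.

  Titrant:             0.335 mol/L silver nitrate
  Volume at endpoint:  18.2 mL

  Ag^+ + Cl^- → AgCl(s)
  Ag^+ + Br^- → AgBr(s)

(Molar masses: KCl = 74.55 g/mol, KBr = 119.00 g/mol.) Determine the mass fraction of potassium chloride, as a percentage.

20.7 %

n(AgNO3) = 0.0182 × 0.335 = 6.10 × 10^-3 mol
Let x = n(KCl), y = n(KBr).
Titrant: 1x + 1y = 6.10 × 10^-3;  mass: 74.55x + 119.00y = 0.646
Solving, x = 1.79 × 10^-3 mol, y = 4.31 × 10^-3 mol
mass of KCl = 1.79 × 10^-3 × 74.55 = 0.133 g
% KCl = 0.133 / 0.646 × 100 = 20.7 %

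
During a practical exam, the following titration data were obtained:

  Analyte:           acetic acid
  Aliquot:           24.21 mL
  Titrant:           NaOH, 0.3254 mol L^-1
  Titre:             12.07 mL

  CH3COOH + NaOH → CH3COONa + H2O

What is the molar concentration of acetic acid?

n(NaOH) = 0.01207 L × 0.3254 mol/L = 3.928 × 10^-3 mol
n(CH3COOH) = 3.928 × 10^-3 mol (1:1 mole ratio)
[CH3COOH] = 3.928 × 10^-3 mol / 0.02421 L = 0.1622 mol/L

0.1622 mol/L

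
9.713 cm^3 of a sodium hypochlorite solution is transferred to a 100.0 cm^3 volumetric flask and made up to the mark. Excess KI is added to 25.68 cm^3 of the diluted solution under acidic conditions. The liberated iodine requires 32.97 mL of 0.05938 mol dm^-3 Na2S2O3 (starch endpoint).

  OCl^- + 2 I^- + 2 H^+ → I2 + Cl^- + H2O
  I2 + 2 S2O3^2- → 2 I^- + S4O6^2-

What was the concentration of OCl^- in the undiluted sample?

0.3924 mol/L

n(S2O3^2-) = 0.03297 × 0.05938 = 1.958 × 10^-3 mol
n(I2) = n(S2O3^2-)/2 = 9.789 × 10^-4 mol
n(OCl^-) in the aliquot = 9.789 × 10^-4 mol (1:1 ratio)
[OCl^-]_dilute = 9.789 × 10^-4 / 0.02568 = 0.03812 mol/L
[OCl^-]_original = 0.03812 × 100.0/9.713 = 0.3924 mol/L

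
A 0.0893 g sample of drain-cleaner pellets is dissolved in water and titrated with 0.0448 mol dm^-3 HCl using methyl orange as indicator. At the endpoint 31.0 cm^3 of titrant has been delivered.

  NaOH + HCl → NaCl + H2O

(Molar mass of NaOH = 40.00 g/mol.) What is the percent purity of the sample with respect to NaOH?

62.2 %

n(HCl) = 0.0310 L × 0.0448 mol/L = 1.39 × 10^-3 mol
n(NaOH) = 1.39 × 10^-3 mol (1:1 ratio)
mass of NaOH = 1.39 × 10^-3 × 40.00 g/mol = 0.0556 g
% NaOH = 0.0556 / 0.0893 × 100 = 62.2 %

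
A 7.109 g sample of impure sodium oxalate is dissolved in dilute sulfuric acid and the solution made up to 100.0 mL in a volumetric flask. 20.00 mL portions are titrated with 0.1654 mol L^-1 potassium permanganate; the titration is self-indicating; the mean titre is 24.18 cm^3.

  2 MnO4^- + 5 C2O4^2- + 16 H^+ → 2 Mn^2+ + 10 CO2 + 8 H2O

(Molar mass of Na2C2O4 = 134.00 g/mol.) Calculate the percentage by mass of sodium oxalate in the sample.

94.23 %

n(KMnO4) per titration = 0.02418 × 0.1654 = 3.999 × 10^-3 mol
From the 5:2 ratio, n(Na2C2O4) in each aliquot = 5/2 × 3.999 × 10^-3 = 9.998 × 10^-3 mol
n(Na2C2O4) in the whole flask = 9.998 × 10^-3 × 100.0/20.00 = 0.04999 mol
mass of Na2C2O4 = 0.04999 × 134.00 = 6.699 g
% Na2C2O4 = 6.699 / 7.109 × 100 = 94.23 %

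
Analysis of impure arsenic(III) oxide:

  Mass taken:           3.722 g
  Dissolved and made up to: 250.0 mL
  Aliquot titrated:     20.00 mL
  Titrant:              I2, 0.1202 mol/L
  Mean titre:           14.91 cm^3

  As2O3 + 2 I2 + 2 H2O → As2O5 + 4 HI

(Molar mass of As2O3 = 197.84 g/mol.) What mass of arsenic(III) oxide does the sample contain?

n(I2) per titration = 0.01491 × 0.1202 = 1.792 × 10^-3 mol
From the 1:2 ratio, n(As2O3) in each aliquot = 1/2 × 1.792 × 10^-3 = 8.961 × 10^-4 mol
n(As2O3) in the whole flask = 8.961 × 10^-4 × 250.0/20.00 = 0.01120 mol
mass of As2O3 = 0.01120 × 197.84 = 2.216 g

2.216 g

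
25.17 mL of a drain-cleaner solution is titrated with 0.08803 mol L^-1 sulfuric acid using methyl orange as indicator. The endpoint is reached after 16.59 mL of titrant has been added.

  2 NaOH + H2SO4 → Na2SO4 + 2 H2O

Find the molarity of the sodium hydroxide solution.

0.1160 mol/L

n(H2SO4) = 0.01659 L × 0.08803 mol/L = 1.460 × 10^-3 mol
From the 2:1 mole ratio, n(NaOH) = 2/1 × 1.460 × 10^-3 = 2.921 × 10^-3 mol
[NaOH] = 2.921 × 10^-3 mol / 0.02517 L = 0.1160 mol/L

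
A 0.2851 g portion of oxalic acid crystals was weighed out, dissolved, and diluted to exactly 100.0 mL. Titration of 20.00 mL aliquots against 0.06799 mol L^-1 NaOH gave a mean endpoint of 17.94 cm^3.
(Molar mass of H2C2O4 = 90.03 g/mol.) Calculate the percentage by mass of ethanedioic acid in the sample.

96.29 %

H2C2O4 + 2 NaOH → Na2C2O4 + 2 H2O
n(NaOH) per titration = 0.01794 × 0.06799 = 1.220 × 10^-3 mol
From the 1:2 ratio, n(H2C2O4) in each aliquot = 1/2 × 1.220 × 10^-3 = 6.099 × 10^-4 mol
n(H2C2O4) in the whole flask = 6.099 × 10^-4 × 100.0/20.00 = 3.049 × 10^-3 mol
mass of H2C2O4 = 3.049 × 10^-3 × 90.03 = 0.2745 g
% H2C2O4 = 0.2745 / 0.2851 × 100 = 96.29 %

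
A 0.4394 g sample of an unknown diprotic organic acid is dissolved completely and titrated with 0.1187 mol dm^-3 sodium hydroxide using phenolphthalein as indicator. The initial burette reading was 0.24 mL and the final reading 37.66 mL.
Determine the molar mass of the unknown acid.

197.8 g/mol

n(NaOH) = 0.03742 L × 0.1187 mol/L = 4.442 × 10^-3 mol
From the 1:2 ratio, n(H2A) = 1/2 × 4.442 × 10^-3 = 2.221 × 10^-3 mol
M = m / n = 0.4394 g / 2.221 × 10^-3 mol = 197.8 g/mol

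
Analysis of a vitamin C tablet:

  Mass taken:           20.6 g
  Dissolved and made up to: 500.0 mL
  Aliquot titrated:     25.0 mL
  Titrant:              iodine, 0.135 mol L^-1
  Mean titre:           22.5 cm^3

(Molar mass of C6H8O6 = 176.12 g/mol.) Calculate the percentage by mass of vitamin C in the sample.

C6H8O6 + I2 → C6H6O6 + 2 HI
n(I2) per titration = 0.0225 × 0.135 = 3.04 × 10^-3 mol
n(C6H8O6) in each aliquot = 3.04 × 10^-3 mol (1:1 ratio)
n(C6H8O6) in the whole flask = 3.04 × 10^-3 × 500.0/25.0 = 0.0608 mol
mass of C6H8O6 = 0.0608 × 176.12 = 10.7 g
% C6H8O6 = 10.7 / 20.6 × 100 = 51.9 %

51.9 %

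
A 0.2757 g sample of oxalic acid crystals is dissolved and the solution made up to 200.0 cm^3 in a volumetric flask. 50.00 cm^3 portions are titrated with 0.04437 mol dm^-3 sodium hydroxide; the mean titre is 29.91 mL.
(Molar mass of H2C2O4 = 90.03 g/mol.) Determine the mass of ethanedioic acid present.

0.2390 g

H2C2O4 + 2 NaOH → Na2C2O4 + 2 H2O
n(NaOH) per titration = 0.02991 × 0.04437 = 1.327 × 10^-3 mol
From the 1:2 ratio, n(H2C2O4) in each aliquot = 1/2 × 1.327 × 10^-3 = 6.636 × 10^-4 mol
n(H2C2O4) in the whole flask = 6.636 × 10^-4 × 200.0/50.00 = 2.654 × 10^-3 mol
mass of H2C2O4 = 2.654 × 10^-3 × 90.03 = 0.2390 g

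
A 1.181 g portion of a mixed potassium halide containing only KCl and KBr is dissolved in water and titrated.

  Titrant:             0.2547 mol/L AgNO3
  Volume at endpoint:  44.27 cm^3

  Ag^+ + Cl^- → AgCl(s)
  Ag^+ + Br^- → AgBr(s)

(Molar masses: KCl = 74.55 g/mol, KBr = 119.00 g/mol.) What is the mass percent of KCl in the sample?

n(AgNO3) = 0.04427 × 0.2547 = 0.01128 mol
Let x = n(KCl), y = n(KBr).
Titrant: 1x + 1y = 0.01128;  mass: 74.55x + 119.00y = 1.181
Solving, x = 3.617 × 10^-3 mol, y = 7.658 × 10^-3 mol
mass of KCl = 3.617 × 10^-3 × 74.55 = 0.2697 g
% KCl = 0.2697 / 1.181 × 100 = 22.83 %

22.83 %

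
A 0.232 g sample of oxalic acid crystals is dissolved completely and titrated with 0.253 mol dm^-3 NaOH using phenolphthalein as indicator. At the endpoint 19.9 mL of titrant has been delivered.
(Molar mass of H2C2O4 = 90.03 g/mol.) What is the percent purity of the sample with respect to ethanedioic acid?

H2C2O4 + 2 NaOH → Na2C2O4 + 2 H2O
n(NaOH) = 0.0199 L × 0.253 mol/L = 5.03 × 10^-3 mol
From the 1:2 ratio, n(H2C2O4) = 1/2 × 5.03 × 10^-3 = 2.52 × 10^-3 mol
mass of H2C2O4 = 2.52 × 10^-3 × 90.03 g/mol = 0.227 g
% H2C2O4 = 0.227 / 0.232 × 100 = 97.7 %

97.7 %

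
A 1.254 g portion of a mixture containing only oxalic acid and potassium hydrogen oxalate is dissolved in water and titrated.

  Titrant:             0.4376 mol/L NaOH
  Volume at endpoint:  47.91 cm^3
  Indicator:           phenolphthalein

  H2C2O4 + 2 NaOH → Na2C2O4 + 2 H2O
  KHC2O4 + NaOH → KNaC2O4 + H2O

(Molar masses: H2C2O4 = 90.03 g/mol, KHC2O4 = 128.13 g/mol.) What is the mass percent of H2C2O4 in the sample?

61.86 %

n(NaOH) = 0.04791 × 0.4376 = 0.02097 mol
Let x = n(H2C2O4), y = n(KHC2O4).
Titrant: 2x + 1y = 0.02097;  mass: 90.03x + 128.13y = 1.254
Solving, x = 8.616 × 10^-3 mol, y = 3.733 × 10^-3 mol
mass of H2C2O4 = 8.616 × 10^-3 × 90.03 = 0.7757 g
% H2C2O4 = 0.7757 / 1.254 × 100 = 61.86 %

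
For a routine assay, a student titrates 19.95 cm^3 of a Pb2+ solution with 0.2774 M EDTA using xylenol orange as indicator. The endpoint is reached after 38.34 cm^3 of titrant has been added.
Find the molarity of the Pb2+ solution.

Pb^2+ + EDTA^4- → [Pb(EDTA)]^2-
n(EDTA) = 0.03834 L × 0.2774 mol/L = 0.01064 mol
n(Pb2+) = 0.01064 mol (1:1 mole ratio)
[Pb2+] = 0.01064 mol / 0.01995 L = 0.5331 mol/L

0.5331 M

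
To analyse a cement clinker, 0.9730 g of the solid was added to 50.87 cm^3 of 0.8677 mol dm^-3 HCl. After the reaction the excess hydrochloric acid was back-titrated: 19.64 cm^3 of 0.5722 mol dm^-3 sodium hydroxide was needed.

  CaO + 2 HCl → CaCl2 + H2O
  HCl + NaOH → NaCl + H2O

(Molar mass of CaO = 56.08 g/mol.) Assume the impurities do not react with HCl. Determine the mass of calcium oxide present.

n(HCl) added = 0.05087 × 0.8677 = 0.04414 mol
n(NaOH) used in back-titration = 0.01964 × 0.5722 = 0.01124 mol
n(HCl) left over = 0.01124 mol (1:1 ratio)
n(HCl) consumed by analyte = 0.04414 − 0.01124 = 0.03290 mol
From the 1:2 ratio, n(CaO) = 1/2 × 0.03290 = 0.01645 mol
mass of CaO = 0.01645 × 56.08 = 0.9226 g

0.9226 g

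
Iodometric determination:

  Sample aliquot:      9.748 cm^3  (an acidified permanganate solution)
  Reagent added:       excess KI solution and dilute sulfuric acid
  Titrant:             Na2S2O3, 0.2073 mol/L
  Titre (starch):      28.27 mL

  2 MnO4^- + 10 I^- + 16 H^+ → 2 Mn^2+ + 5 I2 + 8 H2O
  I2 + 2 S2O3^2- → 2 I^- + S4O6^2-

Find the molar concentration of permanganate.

n(S2O3^2-) = 0.02827 × 0.2073 = 5.860 × 10^-3 mol
n(I2) = n(S2O3^2-)/2 = 2.930 × 10^-3 mol
From the 2:5 ratio, n(MnO4^-) in the aliquot = 2/5 × 2.930 × 10^-3 = 1.172 × 10^-3 mol
[MnO4^-] = 1.172 × 10^-3 / 0.009748 = 0.1202 mol/L

0.1202 mol/L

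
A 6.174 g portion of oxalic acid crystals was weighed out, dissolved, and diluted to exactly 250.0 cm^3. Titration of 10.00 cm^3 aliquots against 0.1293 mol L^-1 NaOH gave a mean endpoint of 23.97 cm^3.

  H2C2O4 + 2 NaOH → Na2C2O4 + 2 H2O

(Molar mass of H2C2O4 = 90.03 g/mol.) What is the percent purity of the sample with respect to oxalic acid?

n(NaOH) per titration = 0.02397 × 0.1293 = 3.099 × 10^-3 mol
From the 1:2 ratio, n(H2C2O4) in each aliquot = 1/2 × 3.099 × 10^-3 = 1.550 × 10^-3 mol
n(H2C2O4) in the whole flask = 1.550 × 10^-3 × 250.0/10.00 = 0.03874 mol
mass of H2C2O4 = 0.03874 × 90.03 = 3.488 g
% H2C2O4 = 3.488 / 6.174 × 100 = 56.49 %

56.49 %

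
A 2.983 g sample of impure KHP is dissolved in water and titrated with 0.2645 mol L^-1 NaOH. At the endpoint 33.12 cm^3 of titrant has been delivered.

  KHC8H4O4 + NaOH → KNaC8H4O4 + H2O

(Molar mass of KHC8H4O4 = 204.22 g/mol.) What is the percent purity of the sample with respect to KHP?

n(NaOH) = 0.03312 L × 0.2645 mol/L = 8.760 × 10^-3 mol
n(KHC8H4O4) = 8.760 × 10^-3 mol (1:1 ratio)
mass of KHC8H4O4 = 8.760 × 10^-3 × 204.22 g/mol = 1.789 g
% KHC8H4O4 = 1.789 / 2.983 × 100 = 59.97 %

59.97 %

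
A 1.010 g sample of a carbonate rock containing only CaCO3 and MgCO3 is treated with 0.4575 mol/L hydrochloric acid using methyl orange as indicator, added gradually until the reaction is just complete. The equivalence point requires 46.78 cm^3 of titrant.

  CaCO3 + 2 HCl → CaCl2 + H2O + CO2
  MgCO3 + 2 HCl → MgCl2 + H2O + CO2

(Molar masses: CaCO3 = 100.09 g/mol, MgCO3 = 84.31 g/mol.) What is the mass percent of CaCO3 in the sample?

67.70 %

n(HCl) = 0.04678 × 0.4575 = 0.02140 mol
Let x = n(CaCO3), y = n(MgCO3).
Titrant: 2x + 2y = 0.02140;  mass: 100.09x + 84.31y = 1.010
Solving, x = 6.832 × 10^-3 mol, y = 3.869 × 10^-3 mol
mass of CaCO3 = 6.832 × 10^-3 × 100.09 = 0.6838 g
% CaCO3 = 0.6838 / 1.010 × 100 = 67.70 %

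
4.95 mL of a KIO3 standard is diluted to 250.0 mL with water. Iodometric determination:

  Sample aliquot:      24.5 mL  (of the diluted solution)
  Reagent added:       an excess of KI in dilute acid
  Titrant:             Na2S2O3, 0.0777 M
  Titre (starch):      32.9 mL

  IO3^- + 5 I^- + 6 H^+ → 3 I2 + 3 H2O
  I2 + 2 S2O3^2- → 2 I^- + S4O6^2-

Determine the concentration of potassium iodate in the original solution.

n(S2O3^2-) = 0.0329 × 0.0777 = 2.56 × 10^-3 mol
n(I2) = n(S2O3^2-)/2 = 1.28 × 10^-3 mol
From the 1:3 ratio, n(IO3^-) in the aliquot = 1/3 × 1.28 × 10^-3 = 4.26 × 10^-4 mol
[IO3^-]_dilute = 4.26 × 10^-4 / 0.0245 = 0.0174 mol/L
[IO3^-]_original = 0.0174 × 250.0/4.95 = 0.878 mol/L

0.878 M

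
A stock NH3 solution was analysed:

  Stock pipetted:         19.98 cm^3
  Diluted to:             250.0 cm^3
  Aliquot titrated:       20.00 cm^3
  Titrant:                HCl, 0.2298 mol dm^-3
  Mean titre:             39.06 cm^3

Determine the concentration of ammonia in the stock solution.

5.616 mol/L

NH3 + HCl → NH4Cl
n(HCl) = 0.03906 × 0.2298 = 8.976 × 10^-3 mol
n(NH3) in the aliquot = 8.976 × 10^-3 mol (1:1 ratio)
[NH3]_dilute = 8.976 × 10^-3 / 0.02000 = 0.4488 mol/L
Dilution factor = 250.0 / 19.98 = 12.51
[NH3]_stock = 0.4488 × 12.51 = 5.616 mol/L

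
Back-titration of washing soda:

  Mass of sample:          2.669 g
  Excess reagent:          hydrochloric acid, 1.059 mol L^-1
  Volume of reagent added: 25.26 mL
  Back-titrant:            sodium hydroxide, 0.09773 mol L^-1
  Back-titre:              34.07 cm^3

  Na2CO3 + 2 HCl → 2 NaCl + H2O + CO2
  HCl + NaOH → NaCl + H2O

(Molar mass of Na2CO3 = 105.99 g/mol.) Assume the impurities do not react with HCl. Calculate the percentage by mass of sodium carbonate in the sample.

n(HCl) added = 0.02526 × 1.059 = 0.02675 mol
n(NaOH) used in back-titration = 0.03407 × 0.09773 = 3.330 × 10^-3 mol
n(HCl) left over = 3.330 × 10^-3 mol (1:1 ratio)
n(HCl) consumed by analyte = 0.02675 − 3.330 × 10^-3 = 0.02342 mol
From the 1:2 ratio, n(Na2CO3) = 1/2 × 0.02342 = 0.01171 mol
mass of Na2CO3 = 0.01171 × 105.99 = 1.241 g
% Na2CO3 = 1.241 / 2.669 × 100 = 46.50 %

46.50 %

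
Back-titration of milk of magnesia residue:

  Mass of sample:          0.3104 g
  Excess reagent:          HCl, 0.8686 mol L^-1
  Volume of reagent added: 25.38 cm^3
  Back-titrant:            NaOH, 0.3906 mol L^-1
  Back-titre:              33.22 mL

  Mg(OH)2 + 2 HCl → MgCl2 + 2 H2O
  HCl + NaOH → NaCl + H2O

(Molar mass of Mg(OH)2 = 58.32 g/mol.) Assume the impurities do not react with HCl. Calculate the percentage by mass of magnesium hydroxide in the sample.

85.20 %

n(HCl) added = 0.02538 × 0.8686 = 0.02205 mol
n(NaOH) used in back-titration = 0.03322 × 0.3906 = 0.01298 mol
n(HCl) left over = 0.01298 mol (1:1 ratio)
n(HCl) consumed by analyte = 0.02205 − 0.01298 = 9.069 × 10^-3 mol
From the 1:2 ratio, n(Mg(OH)2) = 1/2 × 9.069 × 10^-3 = 4.535 × 10^-3 mol
mass of Mg(OH)2 = 4.535 × 10^-3 × 58.32 = 0.2645 g
% Mg(OH)2 = 0.2645 / 0.3104 × 100 = 85.20 %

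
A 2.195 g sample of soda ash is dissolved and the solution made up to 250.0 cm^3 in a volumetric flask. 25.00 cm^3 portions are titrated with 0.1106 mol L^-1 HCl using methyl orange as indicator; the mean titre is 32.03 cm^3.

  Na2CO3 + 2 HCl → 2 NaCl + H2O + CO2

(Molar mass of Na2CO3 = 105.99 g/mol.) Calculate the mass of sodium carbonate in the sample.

n(HCl) per titration = 0.03203 × 0.1106 = 3.543 × 10^-3 mol
From the 1:2 ratio, n(Na2CO3) in each aliquot = 1/2 × 3.543 × 10^-3 = 1.771 × 10^-3 mol
n(Na2CO3) in the whole flask = 1.771 × 10^-3 × 250.0/25.00 = 0.01771 mol
mass of Na2CO3 = 0.01771 × 105.99 = 1.877 g

1.877 g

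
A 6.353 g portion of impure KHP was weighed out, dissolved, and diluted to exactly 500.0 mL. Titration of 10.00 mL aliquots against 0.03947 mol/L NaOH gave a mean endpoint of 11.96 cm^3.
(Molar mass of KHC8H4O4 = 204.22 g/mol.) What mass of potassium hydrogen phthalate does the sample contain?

KHC8H4O4 + NaOH → KNaC8H4O4 + H2O
n(NaOH) per titration = 0.01196 × 0.03947 = 4.721 × 10^-4 mol
n(KHC8H4O4) in each aliquot = 4.721 × 10^-4 mol (1:1 ratio)
n(KHC8H4O4) in the whole flask = 4.721 × 10^-4 × 500.0/10.00 = 0.02360 mol
mass of KHC8H4O4 = 0.02360 × 204.22 = 4.820 g

4.820 g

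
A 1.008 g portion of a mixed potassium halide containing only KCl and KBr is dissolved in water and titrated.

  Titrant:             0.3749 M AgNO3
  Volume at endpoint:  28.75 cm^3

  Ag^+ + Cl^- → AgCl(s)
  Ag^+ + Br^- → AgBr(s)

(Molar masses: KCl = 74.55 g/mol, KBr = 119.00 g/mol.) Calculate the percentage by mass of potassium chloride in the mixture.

n(AgNO3) = 0.02875 × 0.3749 = 0.01078 mol
Let x = n(KCl), y = n(KBr).
Titrant: 1x + 1y = 0.01078;  mass: 74.55x + 119.00y = 1.008
Solving, x = 6.178 × 10^-3 mol, y = 4.600 × 10^-3 mol
mass of KCl = 6.178 × 10^-3 × 74.55 = 0.4606 g
% KCl = 0.4606 / 1.008 × 100 = 45.69 %

45.69 %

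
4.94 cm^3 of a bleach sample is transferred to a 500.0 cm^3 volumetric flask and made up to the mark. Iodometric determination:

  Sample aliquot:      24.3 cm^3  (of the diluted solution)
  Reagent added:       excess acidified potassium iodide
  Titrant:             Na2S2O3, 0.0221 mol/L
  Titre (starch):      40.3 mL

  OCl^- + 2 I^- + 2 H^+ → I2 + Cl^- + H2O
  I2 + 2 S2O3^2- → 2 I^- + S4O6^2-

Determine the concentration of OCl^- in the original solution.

1.85 mol/L

n(S2O3^2-) = 0.0403 × 0.0221 = 8.91 × 10^-4 mol
n(I2) = n(S2O3^2-)/2 = 4.45 × 10^-4 mol
n(OCl^-) in the aliquot = 4.45 × 10^-4 mol (1:1 ratio)
[OCl^-]_dilute = 4.45 × 10^-4 / 0.0243 = 0.0183 mol/L
[OCl^-]_original = 0.0183 × 500.0/4.94 = 1.85 mol/L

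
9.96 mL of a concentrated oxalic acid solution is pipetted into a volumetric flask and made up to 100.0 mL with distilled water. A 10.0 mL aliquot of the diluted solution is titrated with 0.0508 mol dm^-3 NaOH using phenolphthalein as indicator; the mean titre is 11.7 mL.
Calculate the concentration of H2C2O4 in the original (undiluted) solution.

H2C2O4 + 2 NaOH → Na2C2O4 + 2 H2O
n(NaOH) = 0.0117 × 0.0508 = 5.94 × 10^-4 mol
From the 1:2 ratio, n(H2C2O4) in the aliquot = 1/2 × 5.94 × 10^-4 = 2.97 × 10^-4 mol
[H2C2O4]_dilute = 2.97 × 10^-4 / 0.0100 = 0.0297 mol/L
Dilution factor = 100.0 / 9.96 = 10.04
[H2C2O4]_stock = 0.0297 × 10.04 = 0.298 mol/L

0.298 mol/L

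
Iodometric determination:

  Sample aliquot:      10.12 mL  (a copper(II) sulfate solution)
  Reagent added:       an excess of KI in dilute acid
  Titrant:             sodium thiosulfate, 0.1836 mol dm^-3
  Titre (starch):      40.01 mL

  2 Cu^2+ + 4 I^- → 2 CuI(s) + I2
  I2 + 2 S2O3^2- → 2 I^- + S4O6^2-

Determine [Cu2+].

0.7259 mol/L

n(S2O3^2-) = 0.04001 × 0.1836 = 7.346 × 10^-3 mol
n(I2) = n(S2O3^2-)/2 = 3.673 × 10^-3 mol
From the 2:1 ratio, n(Cu2+) in the aliquot = 2/1 × 3.673 × 10^-3 = 7.346 × 10^-3 mol
[Cu2+] = 7.346 × 10^-3 / 0.01012 = 0.7259 mol/L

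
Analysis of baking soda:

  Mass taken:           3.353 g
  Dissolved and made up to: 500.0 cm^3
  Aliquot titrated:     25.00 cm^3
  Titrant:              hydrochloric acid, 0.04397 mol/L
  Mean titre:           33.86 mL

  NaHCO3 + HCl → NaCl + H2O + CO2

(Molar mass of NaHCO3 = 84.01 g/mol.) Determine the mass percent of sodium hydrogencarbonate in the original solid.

n(HCl) per titration = 0.03386 × 0.04397 = 1.489 × 10^-3 mol
n(NaHCO3) in each aliquot = 1.489 × 10^-3 mol (1:1 ratio)
n(NaHCO3) in the whole flask = 1.489 × 10^-3 × 500.0/25.00 = 0.02978 mol
mass of NaHCO3 = 0.02978 × 84.01 = 2.502 g
% NaHCO3 = 2.502 / 3.353 × 100 = 74.61 %

74.61 %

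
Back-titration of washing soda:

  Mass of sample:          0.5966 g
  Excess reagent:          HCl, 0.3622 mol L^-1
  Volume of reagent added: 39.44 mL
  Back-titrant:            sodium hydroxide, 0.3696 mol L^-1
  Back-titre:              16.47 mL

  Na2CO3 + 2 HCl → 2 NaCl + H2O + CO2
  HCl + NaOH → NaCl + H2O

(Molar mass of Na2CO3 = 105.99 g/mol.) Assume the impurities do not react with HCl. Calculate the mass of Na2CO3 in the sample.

0.4344 g

n(HCl) added = 0.03944 × 0.3622 = 0.01429 mol
n(NaOH) used in back-titration = 0.01647 × 0.3696 = 6.087 × 10^-3 mol
n(HCl) left over = 6.087 × 10^-3 mol (1:1 ratio)
n(HCl) consumed by analyte = 0.01429 − 6.087 × 10^-3 = 8.198 × 10^-3 mol
From the 1:2 ratio, n(Na2CO3) = 1/2 × 8.198 × 10^-3 = 4.099 × 10^-3 mol
mass of Na2CO3 = 4.099 × 10^-3 × 105.99 = 0.4344 g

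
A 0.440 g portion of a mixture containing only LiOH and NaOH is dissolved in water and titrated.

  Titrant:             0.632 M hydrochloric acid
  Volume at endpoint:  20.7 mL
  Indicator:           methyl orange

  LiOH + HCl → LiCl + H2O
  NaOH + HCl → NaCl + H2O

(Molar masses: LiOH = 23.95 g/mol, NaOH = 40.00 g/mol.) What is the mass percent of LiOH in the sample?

n(HCl) = 0.0207 × 0.632 = 0.0131 mol
Let x = n(LiOH), y = n(NaOH).
Titrant: 1x + 1y = 0.0131;  mass: 23.95x + 40.00y = 0.440
Solving, x = 5.19 × 10^-3 mol, y = 7.89 × 10^-3 mol
mass of LiOH = 5.19 × 10^-3 × 23.95 = 0.124 g
% LiOH = 0.124 / 0.440 × 100 = 28.2 %

28.2 %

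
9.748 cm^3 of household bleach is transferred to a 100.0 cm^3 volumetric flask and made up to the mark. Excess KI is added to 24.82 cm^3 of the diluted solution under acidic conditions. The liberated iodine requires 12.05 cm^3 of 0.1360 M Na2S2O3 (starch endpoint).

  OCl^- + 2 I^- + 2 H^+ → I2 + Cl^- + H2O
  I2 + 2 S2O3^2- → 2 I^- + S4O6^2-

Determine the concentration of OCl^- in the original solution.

0.3387 M

n(S2O3^2-) = 0.01205 × 0.1360 = 1.639 × 10^-3 mol
n(I2) = n(S2O3^2-)/2 = 8.194 × 10^-4 mol
n(OCl^-) in the aliquot = 8.194 × 10^-4 mol (1:1 ratio)
[OCl^-]_dilute = 8.194 × 10^-4 / 0.02482 = 0.03301 mol/L
[OCl^-]_original = 0.03301 × 100.0/9.748 = 0.3387 mol/L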